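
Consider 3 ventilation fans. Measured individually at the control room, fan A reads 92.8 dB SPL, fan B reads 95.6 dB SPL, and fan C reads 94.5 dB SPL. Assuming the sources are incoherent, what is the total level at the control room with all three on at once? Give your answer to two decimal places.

99.22 dB SPL

Incoherent sources sum as intensities:
L_total = 10·log₁₀(10^(92.8/10) + 10^(95.6/10) + 10^(94.5/10)) = 10·log₁₀(8355000000) = 99.22 dB SPL.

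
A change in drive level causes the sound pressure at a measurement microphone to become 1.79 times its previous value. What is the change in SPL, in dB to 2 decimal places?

Sound pressure is an amplitude quantity: ΔL = 20·log₁₀(p₂/p₁).
20·log₁₀(1.79) = 5.06 dB.

5.06 dB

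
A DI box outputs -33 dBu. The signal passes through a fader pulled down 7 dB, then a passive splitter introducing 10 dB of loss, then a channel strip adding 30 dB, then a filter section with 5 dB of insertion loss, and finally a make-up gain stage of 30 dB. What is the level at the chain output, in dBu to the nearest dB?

Cascaded gains and losses add directly in dB.
-33 − 7 − 10 + 30 − 5 + 30 = +5 dBu.

+5 dBu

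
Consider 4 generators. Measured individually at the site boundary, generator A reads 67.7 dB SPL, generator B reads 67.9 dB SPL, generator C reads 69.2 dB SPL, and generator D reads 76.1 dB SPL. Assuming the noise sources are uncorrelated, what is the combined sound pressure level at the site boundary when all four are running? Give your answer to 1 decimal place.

77.9 dB SPL

Uncorrelated sources add in intensity (power), not in dB.
L_total = 10·log₁₀(10^(67.7/10) + 10^(67.9/10) + 10^(69.2/10) + 10^(76.1/10)) = 10·log₁₀(61110000) = 77.9 dB SPL.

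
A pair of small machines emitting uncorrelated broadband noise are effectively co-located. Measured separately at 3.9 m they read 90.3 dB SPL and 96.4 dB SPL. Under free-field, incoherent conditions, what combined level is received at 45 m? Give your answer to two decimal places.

Combined at 3.9 m: 10·log₁₀(10^(90.3/10)+10^(96.4/10)) = 97.353 dB SPL.
Then apply −20·log₁₀(45/3.9) = -21.243 dB → 76.11 dB SPL.

76.11 dB SPL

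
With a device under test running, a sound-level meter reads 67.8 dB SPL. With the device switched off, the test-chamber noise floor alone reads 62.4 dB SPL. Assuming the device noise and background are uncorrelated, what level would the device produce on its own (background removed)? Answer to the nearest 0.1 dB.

Remove the background by subtracting linear intensities:
L_src = 10·log₁₀(10^(67.8/10) − 10^(62.4/10)) = 10·log₁₀(4288000) = 66.3 dB SPL.

66.3 dB SPL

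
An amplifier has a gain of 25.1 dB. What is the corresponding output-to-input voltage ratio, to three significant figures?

Voltage ratio = 10^(dB/20).
10^(25.1/20) = 10^(1.255) = 18.0.

18.0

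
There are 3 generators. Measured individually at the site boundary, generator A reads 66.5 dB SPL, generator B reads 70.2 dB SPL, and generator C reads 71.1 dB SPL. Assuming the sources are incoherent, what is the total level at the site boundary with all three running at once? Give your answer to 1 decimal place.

74.4 dB SPL

Incoherent sources sum as intensities:
L_total = 10·log₁₀(10^(66.5/10) + 10^(70.2/10) + 10^(71.1/10)) = 10·log₁₀(27820000) = 74.4 dB SPL.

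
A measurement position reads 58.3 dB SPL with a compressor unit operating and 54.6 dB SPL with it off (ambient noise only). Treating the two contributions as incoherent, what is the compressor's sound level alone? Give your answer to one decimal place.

Remove the background by subtracting linear intensities:
L_src = 10·log₁₀(10^(58.3/10) − 10^(54.6/10)) = 10·log₁₀(387700) = 55.9 dB SPL.

55.9 dB SPL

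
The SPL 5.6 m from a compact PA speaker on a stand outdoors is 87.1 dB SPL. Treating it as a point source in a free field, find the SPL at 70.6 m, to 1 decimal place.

Inverse-square spreading gives ΔL = −20·log₁₀(d₂/d₁).
ΔL = −20·log₁₀(70.6/5.6) = -22.01 dB, so L₂ = 87.1 + (-22.01) = 65.1 dB SPL.

65.1 dB SPL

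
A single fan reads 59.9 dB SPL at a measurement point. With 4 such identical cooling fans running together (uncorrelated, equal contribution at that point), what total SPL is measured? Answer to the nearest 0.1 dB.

4 equal incoherent sources raise the level by 10·log₁₀(4) = 6.02 dB.
L_total = 59.9 + 6.02 = 65.9 dB SPL.

65.9 dB SPL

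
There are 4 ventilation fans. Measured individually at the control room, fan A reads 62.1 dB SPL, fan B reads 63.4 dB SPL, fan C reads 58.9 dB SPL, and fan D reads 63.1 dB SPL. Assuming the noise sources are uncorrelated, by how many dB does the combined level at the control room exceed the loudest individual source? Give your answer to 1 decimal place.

Add the sources as powers (linear), then convert back to dB:
L_total = 10·log₁₀(10^(62.1/10) + 10^(63.4/10) + 10^(58.9/10) + 10^(63.1/10)) = 68.21 dB SPL.
Excess over the loudest (63.4 dB): 68.21 − 63.4 = 4.8 dB.

4.8 dB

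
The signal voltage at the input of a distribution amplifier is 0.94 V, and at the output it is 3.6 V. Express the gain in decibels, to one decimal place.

Voltage is an amplitude quantity, so gain = 20·log₁₀(V_out/V_in).
20·log₁₀(3.6/0.94) = 20·log₁₀(3.830) = 11.7 dB.

11.7 dB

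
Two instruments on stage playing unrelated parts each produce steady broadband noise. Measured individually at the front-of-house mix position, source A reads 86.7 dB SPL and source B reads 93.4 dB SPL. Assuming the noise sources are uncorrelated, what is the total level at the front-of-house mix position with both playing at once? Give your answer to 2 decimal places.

Uncorrelated sources add in intensity (power), not in dB.
L_total = 10·log₁₀(10^(86.7/10) + 10^(93.4/10)) = 10·log₁₀(2655000000) = 94.24 dB SPL.

94.24 dB SPL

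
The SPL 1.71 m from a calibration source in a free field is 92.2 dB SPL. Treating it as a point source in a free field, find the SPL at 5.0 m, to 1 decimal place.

82.9 dB SPL

Free-field point source: level drops by 20·log₁₀ of the distance ratio.
ΔL = −20·log₁₀(5.0/1.71) = -9.32 dB, so L₂ = 92.2 + (-9.32) = 82.9 dB SPL.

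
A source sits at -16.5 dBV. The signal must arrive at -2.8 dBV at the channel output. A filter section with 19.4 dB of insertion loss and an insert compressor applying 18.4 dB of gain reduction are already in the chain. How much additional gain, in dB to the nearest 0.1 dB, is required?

51.5 dB

The required make-up gain is the shortfall in the dB sum.
G = -2.8 − (-16.5) + 19.4 + 18.4 = 51.5 dB.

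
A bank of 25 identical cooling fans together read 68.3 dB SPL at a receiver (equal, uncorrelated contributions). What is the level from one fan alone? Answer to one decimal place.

25 equal incoherent sources add 10·log₁₀(25) = 13.98 dB over one source.
L_one = 68.3 − 13.98 = 54.3 dB SPL.

54.3 dB SPL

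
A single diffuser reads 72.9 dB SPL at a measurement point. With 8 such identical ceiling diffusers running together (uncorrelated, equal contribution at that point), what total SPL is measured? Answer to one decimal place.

8 equal incoherent sources raise the level by 10·log₁₀(8) = 9.03 dB.
L_total = 72.9 + 9.03 = 81.9 dB SPL.

81.9 dB SPL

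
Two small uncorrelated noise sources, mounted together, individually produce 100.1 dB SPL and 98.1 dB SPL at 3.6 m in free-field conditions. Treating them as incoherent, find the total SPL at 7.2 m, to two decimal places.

96.20 dB SPL

Combined at 3.6 m: 10·log₁₀(10^(100.1/10)+10^(98.1/10)) = 102.224 dB SPL.
Then apply −20·log₁₀(7.2/3.6) = -6.021 dB → 96.20 dB SPL.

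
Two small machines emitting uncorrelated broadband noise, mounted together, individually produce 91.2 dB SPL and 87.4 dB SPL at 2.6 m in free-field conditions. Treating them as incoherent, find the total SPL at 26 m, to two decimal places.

Combined at 2.6 m: 10·log₁₀(10^(91.2/10)+10^(87.4/10)) = 92.713 dB SPL.
Then apply −20·log₁₀(26/2.6) = -20.000 dB → 72.71 dB SPL.

72.71 dB SPL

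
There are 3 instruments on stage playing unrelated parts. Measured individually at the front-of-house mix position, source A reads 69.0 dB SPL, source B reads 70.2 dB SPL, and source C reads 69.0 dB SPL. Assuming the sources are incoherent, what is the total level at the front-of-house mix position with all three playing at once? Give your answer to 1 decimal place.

74.2 dB SPL

Add the sources as powers (linear), then convert back to dB:
L_total = 10·log₁₀(10^(69.0/10) + 10^(70.2/10) + 10^(69.0/10)) = 10·log₁₀(26360000) = 74.2 dB SPL.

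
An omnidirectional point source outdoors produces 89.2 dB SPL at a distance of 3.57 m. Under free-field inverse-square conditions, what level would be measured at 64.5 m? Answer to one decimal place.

64.1 dB SPL

Inverse-square spreading gives ΔL = −20·log₁₀(d₂/d₁).
ΔL = −20·log₁₀(64.5/3.57) = -25.14 dB, so L₂ = 89.2 + (-25.14) = 64.1 dB SPL.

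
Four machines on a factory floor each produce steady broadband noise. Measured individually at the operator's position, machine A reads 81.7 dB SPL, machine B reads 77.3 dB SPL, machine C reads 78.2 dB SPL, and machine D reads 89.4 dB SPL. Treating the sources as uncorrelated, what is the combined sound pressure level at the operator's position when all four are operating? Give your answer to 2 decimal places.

Add the sources as powers (linear), then convert back to dB:
L_total = 10·log₁₀(10^(81.7/10) + 10^(77.3/10) + 10^(78.2/10) + 10^(89.4/10)) = 10·log₁₀(1139000000) = 90.56 dB SPL.

90.56 dB SPL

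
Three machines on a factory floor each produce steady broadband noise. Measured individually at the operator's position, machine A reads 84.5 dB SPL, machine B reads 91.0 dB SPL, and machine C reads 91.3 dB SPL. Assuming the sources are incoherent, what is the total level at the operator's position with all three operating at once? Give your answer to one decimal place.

Add the sources as powers (linear), then convert back to dB:
L_total = 10·log₁₀(10^(84.5/10) + 10^(91.0/10) + 10^(91.3/10)) = 10·log₁₀(2890000000) = 94.6 dB SPL.

94.6 dB SPL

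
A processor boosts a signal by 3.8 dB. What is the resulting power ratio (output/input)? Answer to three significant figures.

2.40

Power ratio = 10^(dB/10).
10^(3.8/10) = 10^(0.3800) = 2.40.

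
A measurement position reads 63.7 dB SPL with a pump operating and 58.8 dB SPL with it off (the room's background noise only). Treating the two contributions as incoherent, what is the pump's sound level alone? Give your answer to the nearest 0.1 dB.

62.0 dB SPL

Subtract intensities: L_src = 10·log₁₀(10^(L_total/10) − 10^(L_bg/10)).
L_src = 10·log₁₀(10^(63.7/10) − 10^(58.8/10)) = 10·log₁₀(1586000) = 62.0 dB SPL.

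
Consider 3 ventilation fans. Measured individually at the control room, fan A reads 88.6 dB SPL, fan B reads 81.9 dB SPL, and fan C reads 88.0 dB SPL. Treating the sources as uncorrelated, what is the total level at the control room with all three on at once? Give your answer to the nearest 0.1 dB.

Uncorrelated sources add in intensity (power), not in dB.
L_total = 10·log₁₀(10^(88.6/10) + 10^(81.9/10) + 10^(88.0/10)) = 10·log₁₀(1510000000) = 91.8 dB SPL.

91.8 dB SPL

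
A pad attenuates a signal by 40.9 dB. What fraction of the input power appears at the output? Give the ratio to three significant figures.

0.0000813

Power ratio = 10^(dB/10).
10^(-40.9/10) = 10^(-4.090) = 0.0000813.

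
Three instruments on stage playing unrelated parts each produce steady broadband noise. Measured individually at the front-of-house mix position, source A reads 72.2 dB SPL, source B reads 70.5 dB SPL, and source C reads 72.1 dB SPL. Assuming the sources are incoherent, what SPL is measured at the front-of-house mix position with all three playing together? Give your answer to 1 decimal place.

76.4 dB SPL

Uncorrelated sources add in intensity (power), not in dB.
L_total = 10·log₁₀(10^(72.2/10) + 10^(70.5/10) + 10^(72.1/10)) = 10·log₁₀(44030000) = 76.4 dB SPL.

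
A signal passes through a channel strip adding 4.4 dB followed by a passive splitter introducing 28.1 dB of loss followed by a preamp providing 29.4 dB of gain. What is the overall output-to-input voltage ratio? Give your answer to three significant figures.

1.93

Net gain = 4.4 + (−28.1) + 29.4 = 5.7 dB.
Voltage ratio = 10^(5.7/20) = 1.93.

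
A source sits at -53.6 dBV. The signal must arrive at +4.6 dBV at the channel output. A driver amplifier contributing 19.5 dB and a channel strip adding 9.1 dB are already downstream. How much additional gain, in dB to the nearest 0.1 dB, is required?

29.6 dB

The required make-up gain is the shortfall in the dB sum.
G = +4.6 − (-53.6) − 19.5 − 9.1 = 29.6 dB.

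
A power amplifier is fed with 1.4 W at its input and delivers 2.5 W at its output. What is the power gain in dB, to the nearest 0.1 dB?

Power ratio → dB uses the 10·log₁₀ form:
10·log₁₀(2.5/1.4) = 10·log₁₀(1.786) = 2.5 dB.

2.5 dB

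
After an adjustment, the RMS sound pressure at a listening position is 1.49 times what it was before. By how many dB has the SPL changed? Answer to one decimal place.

3.5 dB

Sound pressure is an amplitude quantity: ΔL = 20·log₁₀(p₂/p₁).
20·log₁₀(1.49) = 3.5 dB.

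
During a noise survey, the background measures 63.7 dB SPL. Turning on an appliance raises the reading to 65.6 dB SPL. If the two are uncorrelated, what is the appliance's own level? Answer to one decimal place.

Subtract intensities: L_src = 10·log₁₀(10^(L_total/10) − 10^(L_bg/10)).
L_src = 10·log₁₀(10^(65.6/10) − 10^(63.7/10)) = 10·log₁₀(1287000) = 61.1 dB SPL.

61.1 dB SPL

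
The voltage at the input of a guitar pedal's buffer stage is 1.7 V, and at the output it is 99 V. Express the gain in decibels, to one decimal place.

35.3 dB

For a voltage ratio, dB = 20·log₁₀(V₂/V₁).
20·log₁₀(99/1.7) = 20·log₁₀(58.24) = 35.3 dB.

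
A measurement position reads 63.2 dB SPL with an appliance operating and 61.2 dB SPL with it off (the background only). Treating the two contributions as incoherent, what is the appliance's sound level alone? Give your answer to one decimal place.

58.9 dB SPL

Background correction is a power subtraction:
L_src = 10·log₁₀(10^(63.2/10) − 10^(61.2/10)) = 10·log₁₀(771000) = 58.9 dB SPL.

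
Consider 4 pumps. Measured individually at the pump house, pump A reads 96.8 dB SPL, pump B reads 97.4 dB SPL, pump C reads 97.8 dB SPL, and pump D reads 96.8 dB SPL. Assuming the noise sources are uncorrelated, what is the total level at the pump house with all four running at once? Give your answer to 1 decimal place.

Add the sources as powers (linear), then convert back to dB:
L_total = 10·log₁₀(10^(96.8/10) + 10^(97.4/10) + 10^(97.8/10) + 10^(96.8/10)) = 10·log₁₀(21094000000) = 103.2 dB SPL.

103.2 dB SPL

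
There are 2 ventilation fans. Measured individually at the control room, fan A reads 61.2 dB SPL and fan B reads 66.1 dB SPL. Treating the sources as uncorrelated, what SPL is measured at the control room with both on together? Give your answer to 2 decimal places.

67.32 dB SPL

Incoherent sources sum as intensities:
L_total = 10·log₁₀(10^(61.2/10) + 10^(66.1/10)) = 10·log₁₀(5392000) = 67.32 dB SPL.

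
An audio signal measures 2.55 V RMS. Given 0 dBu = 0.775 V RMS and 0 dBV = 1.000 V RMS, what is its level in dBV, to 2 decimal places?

+8.13 dBV

dBV = 20·log₁₀(V / 1.000 V).
20·log₁₀(2.55/1.000) = +8.13 dBV.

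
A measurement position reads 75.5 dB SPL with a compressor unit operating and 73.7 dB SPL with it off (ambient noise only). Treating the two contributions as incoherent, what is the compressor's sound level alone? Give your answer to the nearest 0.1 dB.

Remove the background by subtracting linear intensities:
L_src = 10·log₁₀(10^(75.5/10) − 10^(73.7/10)) = 10·log₁₀(12040000) = 70.8 dB SPL.

70.8 dB SPL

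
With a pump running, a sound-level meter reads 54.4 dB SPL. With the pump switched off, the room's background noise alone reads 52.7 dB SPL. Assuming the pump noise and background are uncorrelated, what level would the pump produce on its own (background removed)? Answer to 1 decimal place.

Subtract intensities: L_src = 10·log₁₀(10^(L_total/10) − 10^(L_bg/10)).
L_src = 10·log₁₀(10^(54.4/10) − 10^(52.7/10)) = 10·log₁₀(89210) = 49.5 dB SPL.

49.5 dB SPL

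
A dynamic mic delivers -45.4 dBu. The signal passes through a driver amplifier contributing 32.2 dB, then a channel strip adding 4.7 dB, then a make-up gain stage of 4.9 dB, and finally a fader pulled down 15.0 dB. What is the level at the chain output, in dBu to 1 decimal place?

-18.6 dBu

In dB, series stages simply add:
-45.4 + 32.2 + 4.7 + 4.9 − 15.0 = -18.6 dBu.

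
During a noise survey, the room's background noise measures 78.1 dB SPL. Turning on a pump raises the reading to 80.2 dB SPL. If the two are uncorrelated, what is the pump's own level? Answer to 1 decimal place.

76.0 dB SPL

Remove the background by subtracting linear intensities:
L_src = 10·log₁₀(10^(80.2/10) − 10^(78.1/10)) = 10·log₁₀(40150000) = 76.0 dB SPL.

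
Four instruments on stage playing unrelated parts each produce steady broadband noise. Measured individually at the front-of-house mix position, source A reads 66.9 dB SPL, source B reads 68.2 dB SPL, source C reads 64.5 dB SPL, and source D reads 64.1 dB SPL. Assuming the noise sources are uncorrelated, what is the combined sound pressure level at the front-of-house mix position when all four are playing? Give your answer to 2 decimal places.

Incoherent sources sum as intensities:
L_total = 10·log₁₀(10^(66.9/10) + 10^(68.2/10) + 10^(64.5/10) + 10^(64.1/10)) = 10·log₁₀(16890000) = 72.28 dB SPL.

72.28 dB SPL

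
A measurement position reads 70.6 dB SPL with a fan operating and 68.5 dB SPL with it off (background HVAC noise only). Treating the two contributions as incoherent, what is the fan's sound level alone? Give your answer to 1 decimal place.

Subtract intensities: L_src = 10·log₁₀(10^(L_total/10) − 10^(L_bg/10)).
L_src = 10·log₁₀(10^(70.6/10) − 10^(68.5/10)) = 10·log₁₀(4402000) = 66.4 dB SPL.

66.4 dB SPL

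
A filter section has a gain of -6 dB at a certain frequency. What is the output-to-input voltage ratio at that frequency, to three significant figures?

Voltage ratio = 10^(dB/20).
10^(-6/20) = 10^(-0.3000) = 0.501.

0.501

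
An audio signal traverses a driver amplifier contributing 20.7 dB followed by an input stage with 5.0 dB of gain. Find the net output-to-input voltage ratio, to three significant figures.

19.3

Net gain = 20.7 + 5.0 = 25.7 dB.
Voltage ratio = 10^(25.7/20) = 19.3.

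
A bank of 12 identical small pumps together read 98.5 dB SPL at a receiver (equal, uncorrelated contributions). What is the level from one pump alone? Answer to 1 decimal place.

12 equal incoherent sources add 10·log₁₀(12) = 10.79 dB over one source.
L_one = 98.5 − 10.79 = 87.7 dB SPL.

87.7 dB SPL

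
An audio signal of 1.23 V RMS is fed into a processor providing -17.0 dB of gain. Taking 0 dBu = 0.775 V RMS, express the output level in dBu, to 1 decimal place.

Input level: 20·log₁₀(1.23/0.775) = 4.01 dBu.
Output: 4.01 − 17.0 = -13.0 dBu.

-13.0 dBu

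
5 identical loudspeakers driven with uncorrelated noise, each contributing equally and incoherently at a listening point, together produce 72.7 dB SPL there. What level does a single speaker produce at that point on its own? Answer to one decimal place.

65.7 dB SPL

5 equal incoherent sources add 10·log₁₀(5) = 6.99 dB over one source.
L_one = 72.7 − 6.99 = 65.7 dB SPL.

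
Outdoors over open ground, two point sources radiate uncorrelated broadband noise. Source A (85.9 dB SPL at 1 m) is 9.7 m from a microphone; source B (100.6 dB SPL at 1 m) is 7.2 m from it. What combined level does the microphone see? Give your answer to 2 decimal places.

83.53 dB SPL

At the listener: L_A = 85.9 − 20·log₁₀(9.7) = 66.165 dB; L_B = 100.6 − 20·log₁₀(7.2) = 83.453 dB.
Combined: 10·log₁₀(10^(66.165/10)+10^(83.453/10)) = 83.53 dB SPL.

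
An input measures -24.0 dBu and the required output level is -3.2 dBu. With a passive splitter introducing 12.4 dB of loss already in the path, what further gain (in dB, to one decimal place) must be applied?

33.2 dB

The required make-up gain is the shortfall in the dB sum.
G = -3.2 − (-24.0) + 12.4 = 33.2 dB.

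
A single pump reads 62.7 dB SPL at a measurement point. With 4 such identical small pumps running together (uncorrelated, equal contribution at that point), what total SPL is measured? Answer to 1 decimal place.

4 equal incoherent sources raise the level by 10·log₁₀(4) = 6.02 dB.
L_total = 62.7 + 6.02 = 68.7 dB SPL.

68.7 dB SPL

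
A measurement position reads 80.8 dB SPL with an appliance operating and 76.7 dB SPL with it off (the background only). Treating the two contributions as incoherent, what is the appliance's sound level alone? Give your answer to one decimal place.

Remove the background by subtracting linear intensities:
L_src = 10·log₁₀(10^(80.8/10) − 10^(76.7/10)) = 10·log₁₀(73450000) = 78.7 dB SPL.

78.7 dB SPL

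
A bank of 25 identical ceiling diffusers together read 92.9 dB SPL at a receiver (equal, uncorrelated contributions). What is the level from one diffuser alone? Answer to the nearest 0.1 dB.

78.9 dB SPL

25 equal incoherent sources add 10·log₁₀(25) = 13.98 dB over one source.
L_one = 92.9 − 13.98 = 78.9 dB SPL.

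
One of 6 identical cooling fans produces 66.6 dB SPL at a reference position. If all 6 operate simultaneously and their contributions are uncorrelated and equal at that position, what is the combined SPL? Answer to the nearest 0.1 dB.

74.4 dB SPL

6 equal incoherent sources raise the level by 10·log₁₀(6) = 7.78 dB.
L_total = 66.6 + 7.78 = 74.4 dB SPL.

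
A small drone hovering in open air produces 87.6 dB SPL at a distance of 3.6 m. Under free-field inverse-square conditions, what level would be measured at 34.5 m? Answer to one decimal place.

68.0 dB SPL

For a point source in a free field, ΔL = −20·log₁₀(d₂/d₁).
ΔL = −20·log₁₀(34.5/3.6) = -19.63 dB, so L₂ = 87.6 + (-19.63) = 68.0 dB SPL.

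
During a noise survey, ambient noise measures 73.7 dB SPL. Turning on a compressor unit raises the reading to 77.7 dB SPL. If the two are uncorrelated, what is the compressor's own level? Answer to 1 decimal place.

75.5 dB SPL

Subtract intensities: L_src = 10·log₁₀(10^(L_total/10) − 10^(L_bg/10)).
L_src = 10·log₁₀(10^(77.7/10) − 10^(73.7/10)) = 10·log₁₀(35440000) = 75.5 dB SPL.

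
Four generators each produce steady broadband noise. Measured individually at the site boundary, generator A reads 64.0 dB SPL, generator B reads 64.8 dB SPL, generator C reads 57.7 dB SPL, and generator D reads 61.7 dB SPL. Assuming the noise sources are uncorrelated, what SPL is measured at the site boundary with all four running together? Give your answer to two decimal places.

68.81 dB SPL

Add the sources as powers (linear), then convert back to dB:
L_total = 10·log₁₀(10^(64.0/10) + 10^(64.8/10) + 10^(57.7/10) + 10^(61.7/10)) = 10·log₁₀(7600000) = 68.81 dB SPL.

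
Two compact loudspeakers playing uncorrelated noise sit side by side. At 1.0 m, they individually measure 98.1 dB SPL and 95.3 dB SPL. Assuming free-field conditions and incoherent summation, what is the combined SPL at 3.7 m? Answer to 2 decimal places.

88.57 dB SPL

Combined at 1.0 m: 10·log₁₀(10^(98.1/10)+10^(95.3/10)) = 99.932 dB SPL.
Then apply −20·log₁₀(3.7/1.0) = -11.364 dB → 88.57 dB SPL.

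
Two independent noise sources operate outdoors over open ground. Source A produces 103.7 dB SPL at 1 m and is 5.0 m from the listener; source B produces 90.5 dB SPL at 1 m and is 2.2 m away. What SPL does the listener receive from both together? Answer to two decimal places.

At the listener: L_A = 103.7 − 20·log₁₀(5.0) = 89.721 dB; L_B = 90.5 − 20·log₁₀(2.2) = 83.652 dB.
Combined: 10·log₁₀(10^(89.721/10)+10^(83.652/10)) = 90.68 dB SPL.

90.68 dB SPL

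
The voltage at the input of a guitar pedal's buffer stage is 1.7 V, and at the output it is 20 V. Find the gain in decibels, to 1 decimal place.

Voltage ratio → dB uses the 20·log₁₀ form:
20·log₁₀(20/1.7) = 20·log₁₀(11.76) = 21.4 dB.

21.4 dB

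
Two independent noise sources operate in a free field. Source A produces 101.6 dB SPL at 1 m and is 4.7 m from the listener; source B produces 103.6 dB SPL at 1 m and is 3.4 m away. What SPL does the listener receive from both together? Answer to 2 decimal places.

94.21 dB SPL

At the listener: L_A = 101.6 − 20·log₁₀(4.7) = 88.158 dB; L_B = 103.6 − 20·log₁₀(3.4) = 92.970 dB.
Combined: 10·log₁₀(10^(88.158/10)+10^(92.970/10)) = 94.21 dB SPL.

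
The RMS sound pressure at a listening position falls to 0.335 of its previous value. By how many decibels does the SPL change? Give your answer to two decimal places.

SPL change from a pressure ratio uses the 20·log₁₀ form:
20·log₁₀(0.335) = -9.50 dB.

-9.50 dB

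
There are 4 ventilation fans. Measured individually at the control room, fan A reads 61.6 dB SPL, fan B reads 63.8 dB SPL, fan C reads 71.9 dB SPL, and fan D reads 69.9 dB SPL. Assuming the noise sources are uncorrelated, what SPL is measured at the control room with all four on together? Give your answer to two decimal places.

Uncorrelated sources add in intensity (power), not in dB.
L_total = 10·log₁₀(10^(61.6/10) + 10^(63.8/10) + 10^(71.9/10) + 10^(69.9/10)) = 10·log₁₀(29100000) = 74.64 dB SPL.

74.64 dB SPL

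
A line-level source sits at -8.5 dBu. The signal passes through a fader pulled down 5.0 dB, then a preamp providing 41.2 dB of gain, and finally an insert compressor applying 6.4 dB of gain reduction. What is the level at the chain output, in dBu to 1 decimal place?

Gain stages sum in dB:
-8.5 − 5.0 + 41.2 − 6.4 = +21.3 dBu.

+21.3 dBu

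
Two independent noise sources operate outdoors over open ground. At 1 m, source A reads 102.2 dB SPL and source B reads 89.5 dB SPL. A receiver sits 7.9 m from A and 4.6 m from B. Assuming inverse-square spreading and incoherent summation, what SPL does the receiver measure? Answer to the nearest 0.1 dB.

84.9 dB SPL

At the listener: L_A = 102.2 − 20·log₁₀(7.9) = 84.25 dB; L_B = 89.5 − 20·log₁₀(4.6) = 76.24 dB.
Combined: 10·log₁₀(10^(84.25/10)+10^(76.24/10)) = 84.9 dB SPL.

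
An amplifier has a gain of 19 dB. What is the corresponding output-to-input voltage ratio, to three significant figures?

Voltage ratio = 10^(dB/20).
10^(19/20) = 10^(0.9500) = 8.91.

8.91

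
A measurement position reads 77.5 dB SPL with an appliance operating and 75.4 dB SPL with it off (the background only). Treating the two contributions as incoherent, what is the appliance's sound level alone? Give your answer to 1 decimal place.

Background correction is a power subtraction:
L_src = 10·log₁₀(10^(77.5/10) − 10^(75.4/10)) = 10·log₁₀(21560000) = 73.3 dB SPL.

73.3 dB SPL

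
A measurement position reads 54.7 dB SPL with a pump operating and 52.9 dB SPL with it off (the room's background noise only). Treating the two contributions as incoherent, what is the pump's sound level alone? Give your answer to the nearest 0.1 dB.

Background correction is a power subtraction:
L_src = 10·log₁₀(10^(54.7/10) − 10^(52.9/10)) = 10·log₁₀(100100) = 50.0 dB SPL.

50.0 dB SPL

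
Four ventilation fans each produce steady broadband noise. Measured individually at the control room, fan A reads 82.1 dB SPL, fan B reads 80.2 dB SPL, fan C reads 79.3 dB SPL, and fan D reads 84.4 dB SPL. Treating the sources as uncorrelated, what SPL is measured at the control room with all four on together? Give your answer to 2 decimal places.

87.98 dB SPL

Add the sources as powers (linear), then convert back to dB:
L_total = 10·log₁₀(10^(82.1/10) + 10^(80.2/10) + 10^(79.3/10) + 10^(84.4/10)) = 10·log₁₀(627400000) = 87.98 dB SPL.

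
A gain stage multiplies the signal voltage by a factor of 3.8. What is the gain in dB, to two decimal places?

For a voltage ratio, dB = 20·log₁₀(V₂/V₁).
20·log₁₀(3.8) = 11.60 dB.

11.60 dB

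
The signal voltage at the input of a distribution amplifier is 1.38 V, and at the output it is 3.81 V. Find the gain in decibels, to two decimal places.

Voltage is an amplitude quantity, so gain = 20·log₁₀(V_out/V_in).
20·log₁₀(3.81/1.38) = 20·log₁₀(2.761) = 8.82 dB.

8.82 dB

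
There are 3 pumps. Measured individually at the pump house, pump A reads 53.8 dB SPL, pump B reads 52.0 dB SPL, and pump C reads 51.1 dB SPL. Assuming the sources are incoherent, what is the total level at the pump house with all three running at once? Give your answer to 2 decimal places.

57.22 dB SPL

Incoherent sources sum as intensities:
L_total = 10·log₁₀(10^(53.8/10) + 10^(52.0/10) + 10^(51.1/10)) = 10·log₁₀(527200) = 57.22 dB SPL.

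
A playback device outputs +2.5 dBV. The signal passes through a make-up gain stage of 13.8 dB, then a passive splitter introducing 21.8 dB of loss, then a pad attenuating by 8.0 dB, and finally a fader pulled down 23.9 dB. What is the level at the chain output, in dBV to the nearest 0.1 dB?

-37.4 dBV

Gain stages sum in dB:
+2.5 + 13.8 − 21.8 − 8.0 − 23.9 = -37.4 dBV.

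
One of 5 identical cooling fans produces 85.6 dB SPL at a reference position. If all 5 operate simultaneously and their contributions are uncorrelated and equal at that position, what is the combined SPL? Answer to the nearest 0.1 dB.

92.6 dB SPL

5 equal incoherent sources raise the level by 10·log₁₀(5) = 6.99 dB.
L_total = 85.6 + 6.99 = 92.6 dB SPL.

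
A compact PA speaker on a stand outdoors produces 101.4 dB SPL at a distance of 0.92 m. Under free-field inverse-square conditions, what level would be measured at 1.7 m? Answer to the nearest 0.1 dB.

Free-field point source: level drops by 20·log₁₀ of the distance ratio.
ΔL = −20·log₁₀(1.7/0.92) = -5.33 dB, so L₂ = 101.4 + (-5.33) = 96.1 dB SPL.

96.1 dB SPL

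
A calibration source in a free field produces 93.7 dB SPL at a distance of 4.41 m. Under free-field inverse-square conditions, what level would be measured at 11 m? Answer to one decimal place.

For a point source in a free field, ΔL = −20·log₁₀(d₂/d₁).
ΔL = −20·log₁₀(11/4.41) = -7.94 dB, so L₂ = 93.7 + (-7.94) = 85.8 dB SPL.

85.8 dB SPL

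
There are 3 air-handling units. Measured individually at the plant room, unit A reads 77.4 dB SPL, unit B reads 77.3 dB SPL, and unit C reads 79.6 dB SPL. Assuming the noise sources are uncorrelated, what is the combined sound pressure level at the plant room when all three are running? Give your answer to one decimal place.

83.0 dB SPL

Uncorrelated sources add in intensity (power), not in dB.
L_total = 10·log₁₀(10^(77.4/10) + 10^(77.3/10) + 10^(79.6/10)) = 10·log₁₀(199900000) = 83.0 dB SPL.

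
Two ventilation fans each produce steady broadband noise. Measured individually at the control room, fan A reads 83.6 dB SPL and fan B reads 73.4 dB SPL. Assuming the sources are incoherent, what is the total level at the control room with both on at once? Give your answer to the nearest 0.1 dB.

Add the sources as powers (linear), then convert back to dB:
L_total = 10·log₁₀(10^(83.6/10) + 10^(73.4/10)) = 10·log₁₀(251000000) = 84.0 dB SPL.

84.0 dB SPL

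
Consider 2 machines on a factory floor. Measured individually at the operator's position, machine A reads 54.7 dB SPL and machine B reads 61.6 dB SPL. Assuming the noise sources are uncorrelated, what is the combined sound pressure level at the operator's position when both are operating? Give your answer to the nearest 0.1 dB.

62.4 dB SPL

Incoherent sources sum as intensities:
L_total = 10·log₁₀(10^(54.7/10) + 10^(61.6/10)) = 10·log₁₀(1741000) = 62.4 dB SPL.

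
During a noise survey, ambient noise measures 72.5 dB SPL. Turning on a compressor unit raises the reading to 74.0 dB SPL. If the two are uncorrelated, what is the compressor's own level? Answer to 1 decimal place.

68.7 dB SPL

Remove the background by subtracting linear intensities:
L_src = 10·log₁₀(10^(74.0/10) − 10^(72.5/10)) = 10·log₁₀(7336000) = 68.7 dB SPL.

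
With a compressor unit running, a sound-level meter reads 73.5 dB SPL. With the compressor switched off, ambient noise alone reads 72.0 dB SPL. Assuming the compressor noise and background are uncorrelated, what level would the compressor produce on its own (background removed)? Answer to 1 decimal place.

68.2 dB SPL

Background correction is a power subtraction:
L_src = 10·log₁₀(10^(73.5/10) − 10^(72.0/10)) = 10·log₁₀(6538000) = 68.2 dB SPL.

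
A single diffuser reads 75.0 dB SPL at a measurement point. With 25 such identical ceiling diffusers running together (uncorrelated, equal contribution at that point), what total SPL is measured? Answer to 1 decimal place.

25 equal incoherent sources raise the level by 10·log₁₀(25) = 13.98 dB.
L_total = 75.0 + 13.98 = 89.0 dB SPL.

89.0 dB SPL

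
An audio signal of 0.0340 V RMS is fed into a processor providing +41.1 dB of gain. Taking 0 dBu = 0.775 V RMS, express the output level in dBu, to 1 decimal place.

Input level: 20·log₁₀(0.0340/0.775) = -27.16 dBu.
Output: -27.16 + 41.1 = +13.9 dBu.

+13.9 dBu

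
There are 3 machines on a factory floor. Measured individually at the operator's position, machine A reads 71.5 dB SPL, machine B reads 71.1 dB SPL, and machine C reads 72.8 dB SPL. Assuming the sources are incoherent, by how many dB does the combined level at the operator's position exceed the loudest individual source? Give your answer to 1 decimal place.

3.8 dB

Incoherent sources sum as intensities:
L_total = 10·log₁₀(10^(71.5/10) + 10^(71.1/10) + 10^(72.8/10)) = 76.63 dB SPL.
Excess over the loudest (72.8 dB): 76.63 − 72.8 = 3.8 dB.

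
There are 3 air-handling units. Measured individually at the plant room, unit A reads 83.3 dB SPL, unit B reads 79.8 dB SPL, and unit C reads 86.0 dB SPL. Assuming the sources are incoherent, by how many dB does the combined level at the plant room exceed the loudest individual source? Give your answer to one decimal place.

2.5 dB

Incoherent sources sum as intensities:
L_total = 10·log₁₀(10^(83.3/10) + 10^(79.8/10) + 10^(86.0/10)) = 88.50 dB SPL.
Excess over the loudest (86.0 dB): 88.50 − 86.0 = 2.5 dB.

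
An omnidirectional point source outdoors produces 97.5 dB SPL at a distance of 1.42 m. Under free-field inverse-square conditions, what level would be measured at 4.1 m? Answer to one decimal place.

88.3 dB SPL

Inverse-square spreading gives ΔL = −20·log₁₀(d₂/d₁).
ΔL = −20·log₁₀(4.1/1.42) = -9.21 dB, so L₂ = 97.5 + (-9.21) = 88.3 dB SPL.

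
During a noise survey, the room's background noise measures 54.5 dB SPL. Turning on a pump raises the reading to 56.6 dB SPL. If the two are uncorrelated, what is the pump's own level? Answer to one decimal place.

Subtract intensities: L_src = 10·log₁₀(10^(L_total/10) − 10^(L_bg/10)).
L_src = 10·log₁₀(10^(56.6/10) − 10^(54.5/10)) = 10·log₁₀(175200) = 52.4 dB SPL.

52.4 dB SPL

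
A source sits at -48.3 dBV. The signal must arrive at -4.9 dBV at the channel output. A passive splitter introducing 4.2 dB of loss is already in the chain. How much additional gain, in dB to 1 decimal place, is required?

The required make-up gain is the shortfall in the dB sum.
G = -4.9 − (-48.3) + 4.2 = 47.6 dB.

47.6 dB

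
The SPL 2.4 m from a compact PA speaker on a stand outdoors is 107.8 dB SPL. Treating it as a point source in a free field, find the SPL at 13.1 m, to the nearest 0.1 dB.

93.1 dB SPL

Free-field point source: level drops by 20·log₁₀ of the distance ratio.
ΔL = −20·log₁₀(13.1/2.4) = -14.74 dB, so L₂ = 107.8 + (-14.74) = 93.1 dB SPL.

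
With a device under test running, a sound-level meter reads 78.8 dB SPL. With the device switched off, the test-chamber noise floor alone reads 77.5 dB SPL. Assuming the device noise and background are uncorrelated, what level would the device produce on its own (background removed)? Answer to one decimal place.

Background correction is a power subtraction:
L_src = 10·log₁₀(10^(78.8/10) − 10^(77.5/10)) = 10·log₁₀(19620000) = 72.9 dB SPL.

72.9 dB SPL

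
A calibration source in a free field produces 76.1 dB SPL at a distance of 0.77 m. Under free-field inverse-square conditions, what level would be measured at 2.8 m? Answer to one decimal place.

Inverse-square spreading gives ΔL = −20·log₁₀(d₂/d₁).
ΔL = −20·log₁₀(2.8/0.77) = -11.21 dB, so L₂ = 76.1 + (-11.21) = 64.9 dB SPL.

64.9 dB SPL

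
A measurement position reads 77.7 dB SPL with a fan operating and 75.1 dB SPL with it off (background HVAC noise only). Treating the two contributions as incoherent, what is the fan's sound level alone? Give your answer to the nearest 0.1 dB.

74.2 dB SPL

Remove the background by subtracting linear intensities:
L_src = 10·log₁₀(10^(77.7/10) − 10^(75.1/10)) = 10·log₁₀(26520000) = 74.2 dB SPL.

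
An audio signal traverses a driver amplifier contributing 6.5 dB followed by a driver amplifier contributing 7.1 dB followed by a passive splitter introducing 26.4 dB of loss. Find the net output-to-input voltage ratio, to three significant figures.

Net gain = 6.5 + 7.1 + (−26.4) = -12.8 dB.
Voltage ratio = 10^(-12.8/20) = 0.229.

0.229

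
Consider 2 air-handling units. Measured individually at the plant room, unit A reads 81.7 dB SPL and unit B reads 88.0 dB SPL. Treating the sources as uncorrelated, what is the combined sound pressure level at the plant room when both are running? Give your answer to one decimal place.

88.9 dB SPL

Incoherent sources sum as intensities:
L_total = 10·log₁₀(10^(81.7/10) + 10^(88.0/10)) = 10·log₁₀(778900000) = 88.9 dB SPL.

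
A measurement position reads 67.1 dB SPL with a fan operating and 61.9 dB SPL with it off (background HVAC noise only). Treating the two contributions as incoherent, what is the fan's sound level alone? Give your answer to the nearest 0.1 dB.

Remove the background by subtracting linear intensities:
L_src = 10·log₁₀(10^(67.1/10) − 10^(61.9/10)) = 10·log₁₀(3580000) = 65.5 dB SPL.

65.5 dB SPL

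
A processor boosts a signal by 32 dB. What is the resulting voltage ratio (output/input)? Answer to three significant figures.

39.8

Voltage ratio = 10^(dB/20).
10^(32/20) = 10^(1.600) = 39.8.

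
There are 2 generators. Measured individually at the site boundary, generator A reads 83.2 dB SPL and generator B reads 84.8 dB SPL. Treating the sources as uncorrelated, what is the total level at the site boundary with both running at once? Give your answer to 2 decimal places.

Add the sources as powers (linear), then convert back to dB:
L_total = 10·log₁₀(10^(83.2/10) + 10^(84.8/10)) = 10·log₁₀(510900000) = 87.08 dB SPL.

87.08 dB SPL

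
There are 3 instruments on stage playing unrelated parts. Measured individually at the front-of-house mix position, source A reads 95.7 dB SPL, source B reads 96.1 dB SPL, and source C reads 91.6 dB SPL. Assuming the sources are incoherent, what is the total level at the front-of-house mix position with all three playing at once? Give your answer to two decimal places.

99.65 dB SPL

Incoherent sources sum as intensities:
L_total = 10·log₁₀(10^(95.7/10) + 10^(96.1/10) + 10^(91.6/10)) = 10·log₁₀(9235000000) = 99.65 dB SPL.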